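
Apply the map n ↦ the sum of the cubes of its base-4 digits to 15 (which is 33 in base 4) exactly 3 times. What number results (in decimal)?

9

15 = (3,3)_4 → 3³ + 3³ = 27 + 27 = 54
54 = (3,1,2)_4 → 3³ + 1³ + 2³ = 27 + 1 + 8 = 36
36 = (2,1,0)_4 → 2³ + 1³ + 0³ = 8 + 1 + 0 = 9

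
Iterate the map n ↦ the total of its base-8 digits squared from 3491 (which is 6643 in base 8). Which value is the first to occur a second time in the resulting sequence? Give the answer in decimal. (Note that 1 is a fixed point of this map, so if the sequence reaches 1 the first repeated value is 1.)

3491 = (6,6,4,3)_8 → 6² + 6² + 4² + 3² = 97
97 = (1,4,1)_8 → 1² + 4² + 1² = 18
18 = (2,2)_8 → 2² + 2² = 8
8 = (1,0)_8 → 1² + 0² = 1  — reached the fixed point 1.
1 → 1, so 1 is the first repeated value.

1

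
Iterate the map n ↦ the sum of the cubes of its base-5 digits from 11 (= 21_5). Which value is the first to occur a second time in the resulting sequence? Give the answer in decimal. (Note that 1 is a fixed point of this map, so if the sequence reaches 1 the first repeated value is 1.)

9

11 = (2,1)_5 → 2³ + 1³ = 9
9 = (1,4)_5 → 1³ + 4³ = 65
65 = (2,3,0)_5 → 2³ + 3³ + 0³ = 35
35 = (1,2,0)_5 → 1³ + 2³ + 0³ = 9  — 9 already appeared earlier.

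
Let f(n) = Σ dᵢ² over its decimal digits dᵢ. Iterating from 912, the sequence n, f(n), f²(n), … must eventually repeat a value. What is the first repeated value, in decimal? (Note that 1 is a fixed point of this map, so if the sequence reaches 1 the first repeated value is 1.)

912 → 9² + 1² + 2² = 86
86 → 8² + 6² = 100
100 → 1² + 0² + 0² = 1  — reached the fixed point 1.
1 → 1, so 1 is the first repeated value.

1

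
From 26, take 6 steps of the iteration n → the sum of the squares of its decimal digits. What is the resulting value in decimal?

145

26 → 2² + 6² = 4 + 36 = 40
40 → 4² + 0² = 16 + 0 = 16
16 → 1² + 6² = 1 + 36 = 37
37 → 3² + 7² = 9 + 49 = 58
58 → 5² + 8² = 25 + 64 = 89
89 → 8² + 9² = 64 + 81 = 145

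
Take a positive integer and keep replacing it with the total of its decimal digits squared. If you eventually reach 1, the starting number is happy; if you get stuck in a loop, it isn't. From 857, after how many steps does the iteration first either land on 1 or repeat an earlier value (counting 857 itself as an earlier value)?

857 → 8² + 5² + 7² = 138
138 → 1² + 3² + 8² = 74
74 → 7² + 4² = 65
65 → 6² + 5² = 61
61 → 6² + 1² = 37
37 → 3² + 7² = 58
58 → 5² + 8² = 89
89 → 8² + 9² = 145
145 → 1² + 4² + 5² = 42
42 → 4² + 2² = 20
20 → 2² + 0² = 4
4 → 4² = 16
16 → 1² + 6² = 37  — 37 repeats.
That took 13 steps.

13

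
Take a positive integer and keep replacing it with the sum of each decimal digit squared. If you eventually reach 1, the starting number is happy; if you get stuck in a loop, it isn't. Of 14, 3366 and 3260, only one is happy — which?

3260

14: 14 → 17 → 50 → 25 → 29 → 85 → 89 → 145 → 42 → 20 → 4 → 16 → 37 → 58 → 89  — repeats 89 (not happy)
3366: 3366 → 90 → 81 → 65 → 61 → 37 → 58 → 89 → 145 → 42 → 20 → 4 → 16 → 37  — repeats 37 (not happy)
3260: 3260 → 49 → 97 → 130 → 10 → 1  — reaches 1 (happy)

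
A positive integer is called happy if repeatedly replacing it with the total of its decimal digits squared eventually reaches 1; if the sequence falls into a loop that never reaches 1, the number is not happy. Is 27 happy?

27 → 2² + 7² = 4 + 49 = 53
53 → 5² + 3² = 25 + 9 = 34
34 → 3² + 4² = 9 + 16 = 25
25 → 2² + 5² = 4 + 25 = 29
29 → 2² + 9² = 4 + 81 = 85
85 → 8² + 5² = 64 + 25 = 89
89 → 8² + 9² = 64 + 81 = 145
145 → 1² + 4² + 5² = 1 + 16 + 25 = 42
42 → 4² + 2² = 16 + 4 = 20
20 → 2² + 0² = 4 + 0 = 4
4 → 4² = 16
16 → 1² + 6² = 1 + 36 = 37
37 → 3² + 7² = 9 + 49 = 58
58 → 5² + 8² = 25 + 64 = 89  — 89 already seen; the sequence cycles without reaching 1.

not happy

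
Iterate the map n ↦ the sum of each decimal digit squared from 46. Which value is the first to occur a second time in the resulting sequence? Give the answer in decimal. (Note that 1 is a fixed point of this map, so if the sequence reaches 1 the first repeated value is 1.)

46 → 4² + 6² = 16 + 36 = 52
52 → 5² + 2² = 25 + 4 = 29
29 → 2² + 9² = 4 + 81 = 85
85 → 8² + 5² = 64 + 25 = 89
89 → 8² + 9² = 64 + 81 = 145
145 → 1² + 4² + 5² = 1 + 16 + 25 = 42
42 → 4² + 2² = 16 + 4 = 20
20 → 2² + 0² = 4 + 0 = 4
4 → 4² = 16
16 → 1² + 6² = 1 + 36 = 37
37 → 3² + 7² = 9 + 49 = 58
58 → 5² + 8² = 25 + 64 = 89  — 89 already appeared earlier.

89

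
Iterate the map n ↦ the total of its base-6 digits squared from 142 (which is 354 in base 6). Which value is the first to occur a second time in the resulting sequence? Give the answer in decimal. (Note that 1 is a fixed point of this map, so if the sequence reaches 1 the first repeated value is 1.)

17

142 = (3,5,4)_6 → 3² + 5² + 4² = 9 + 25 + 16 = 50
50 = (1,2,2)_6 → 1² + 2² + 2² = 1 + 4 + 4 = 9
9 = (1,3)_6 → 1² + 3² = 1 + 9 = 10
10 = (1,4)_6 → 1² + 4² = 1 + 16 = 17
17 = (2,5)_6 → 2² + 5² = 4 + 25 = 29
29 = (4,5)_6 → 4² + 5² = 16 + 25 = 41
41 = (1,0,5)_6 → 1² + 0² + 5² = 1 + 0 + 25 = 26
26 = (4,2)_6 → 4² + 2² = 16 + 4 = 20
20 = (3,2)_6 → 3² + 2² = 9 + 4 = 13
13 = (2,1)_6 → 2² + 1² = 4 + 1 = 5
5 = (5)_6 → 5² = 25
25 = (4,1)_6 → 4² + 1² = 16 + 1 = 17  — 17 already appeared earlier.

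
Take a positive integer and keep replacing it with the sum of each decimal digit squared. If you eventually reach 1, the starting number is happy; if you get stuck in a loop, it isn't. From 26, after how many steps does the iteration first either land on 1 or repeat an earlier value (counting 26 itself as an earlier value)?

26 → 2² + 6² = 40
40 → 4² + 0² = 16
16 → 1² + 6² = 37
37 → 3² + 7² = 58
58 → 5² + 8² = 89
89 → 8² + 9² = 145
145 → 1² + 4² + 5² = 42
42 → 4² + 2² = 20
20 → 2² + 0² = 4
4 → 4² = 16  — 16 repeats.
That took 10 steps.

10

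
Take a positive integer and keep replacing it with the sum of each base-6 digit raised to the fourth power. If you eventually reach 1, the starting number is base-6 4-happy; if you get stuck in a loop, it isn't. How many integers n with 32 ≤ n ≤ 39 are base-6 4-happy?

1

32: 32 → 641 → 1522 → 259 → 4 → 256 → 258 → 3 → 81 → 98 → 288 → 17 → 641  (repeats 641)
33: 33 → 706 → 419 → 1332 → 2 → 16 → 272 → 99 → 353 → 963 → 609 → 978 → 338 → 114 → 82 → 273 → 164 → 353  (repeats 353)
34: 34 → 881 → 897 → 962 → 544 → 353 → 963 → 609 → 978 → 338 → 114 → 82 → 273 → 164 → 353  (repeats 353)
35: 35 → 1250 → 1153 → 642 → 1266 → 1251 → 1218 → 1331 → 1251  (repeats 1251)
36: 36 → 1  (reaches 1)
37: 37 → 2 → 16 → 272 → 99 → 353 → 963 → 609 → 978 → 338 → 114 → 82 → 273 → 164 → 353  (repeats 353)
38: 38 → 17 → 641 → 1522 → 259 → 4 → 256 → 258 → 3 → 81 → 98 → 288 → 17  (repeats 17)
39: 39 → 82 → 273 → 164 → 353 → 963 → 609 → 978 → 338 → 114 → 82  (repeats 82)
base-6 4-happy: 36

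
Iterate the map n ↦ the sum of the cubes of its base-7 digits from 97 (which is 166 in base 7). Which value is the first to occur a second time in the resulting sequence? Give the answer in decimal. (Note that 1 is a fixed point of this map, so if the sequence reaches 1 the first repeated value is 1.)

97 = (1,6,6)_7 → 1³ + 6³ + 6³ = 1 + 216 + 216 = 433
433 = (1,1,5,6)_7 → 1³ + 1³ + 5³ + 6³ = 1 + 1 + 125 + 216 = 343
343 = (1,0,0,0)_7 → 1³ + 0³ + 0³ + 0³ = 1 + 0 + 0 + 0 = 1  — reached the fixed point 1.
1 → 1, so 1 is the first repeated value.

1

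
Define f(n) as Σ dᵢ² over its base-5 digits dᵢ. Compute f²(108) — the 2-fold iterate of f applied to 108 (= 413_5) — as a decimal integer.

2

108 = (4,1,3)_5 → 4² + 1² + 3² = 16 + 1 + 9 = 26
26 = (1,0,1)_5 → 1² + 0² + 1² = 1 + 0 + 1 = 2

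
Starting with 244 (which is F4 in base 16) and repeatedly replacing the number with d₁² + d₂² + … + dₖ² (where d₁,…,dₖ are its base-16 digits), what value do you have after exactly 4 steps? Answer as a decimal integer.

244 = (15,4)_16 → 15² + 4² = 225 + 16 = 241
241 = (15,1)_16 → 15² + 1² = 225 + 1 = 226
226 = (14,2)_16 → 14² + 2² = 196 + 4 = 200
200 = (12,8)_16 → 12² + 8² = 144 + 64 = 208

208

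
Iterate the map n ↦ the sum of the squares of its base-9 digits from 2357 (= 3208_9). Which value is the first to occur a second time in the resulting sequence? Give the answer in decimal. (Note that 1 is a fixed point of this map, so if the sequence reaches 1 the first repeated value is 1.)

2357 = (3,2,0,8)_9 → 3² + 2² + 0² + 8² = 9 + 4 + 0 + 64 = 77
77 = (8,5)_9 → 8² + 5² = 64 + 25 = 89
89 = (1,0,8)_9 → 1² + 0² + 8² = 1 + 0 + 64 = 65
65 = (7,2)_9 → 7² + 2² = 49 + 4 = 53
53 = (5,8)_9 → 5² + 8² = 25 + 64 = 89  — 89 already appeared earlier.

89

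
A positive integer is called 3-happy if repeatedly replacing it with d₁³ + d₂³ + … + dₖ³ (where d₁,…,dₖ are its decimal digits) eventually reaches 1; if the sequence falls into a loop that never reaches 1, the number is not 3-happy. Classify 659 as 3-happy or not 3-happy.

659 → 6³ + 5³ + 9³ = 216 + 125 + 729 = 1070
1070 → 1³ + 0³ + 7³ + 0³ = 1 + 0 + 343 + 0 = 344
344 → 3³ + 4³ + 4³ = 27 + 64 + 64 = 155
155 → 1³ + 5³ + 5³ = 1 + 125 + 125 = 251
251 → 2³ + 5³ + 1³ = 8 + 125 + 1 = 134
134 → 1³ + 3³ + 4³ = 1 + 27 + 64 = 92
92 → 9³ + 2³ = 729 + 8 = 737
737 → 7³ + 3³ + 7³ = 343 + 27 + 343 = 713
713 → 7³ + 1³ + 3³ = 343 + 1 + 27 = 371
371 → 3³ + 7³ + 1³ = 27 + 343 + 1 = 371  — 371 already seen; the sequence cycles without reaching 1.

not 3-happy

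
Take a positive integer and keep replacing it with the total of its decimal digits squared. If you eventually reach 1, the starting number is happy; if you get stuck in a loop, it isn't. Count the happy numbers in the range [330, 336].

330: 330 → 18 → 65 → 61 → 37 → 58 → 89 → 145 → 42 → 20 → 4 → 16 → 37  (repeats 37)
331: 331 → 19 → 82 → 68 → 100 → 1  (reaches 1)
332: 332 → 22 → 8 → 64 → 52 → 29 → 85 → 89 → 145 → 42 → 20 → 4 → 16 → 37 → 58 → 89  (repeats 89)
333: 333 → 27 → 53 → 34 → 25 → 29 → 85 → 89 → 145 → 42 → 20 → 4 → 16 → 37 → 58 → 89  (repeats 89)
334: 334 → 34 → 25 → 29 → 85 → 89 → 145 → 42 → 20 → 4 → 16 → 37 → 58 → 89  (repeats 89)
335: 335 → 43 → 25 → 29 → 85 → 89 → 145 → 42 → 20 → 4 → 16 → 37 → 58 → 89  (repeats 89)
336: 336 → 54 → 41 → 17 → 50 → 25 → 29 → 85 → 89 → 145 → 42 → 20 → 4 → 16 → 37 → 58 → 89  (repeats 89)
happy: 331

1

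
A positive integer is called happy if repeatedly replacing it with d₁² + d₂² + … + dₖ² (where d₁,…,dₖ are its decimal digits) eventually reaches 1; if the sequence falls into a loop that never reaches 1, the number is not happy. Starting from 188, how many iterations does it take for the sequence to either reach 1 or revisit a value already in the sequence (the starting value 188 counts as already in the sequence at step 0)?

188 → 1² + 8² + 8² = 129
129 → 1² + 2² + 9² = 86
86 → 8² + 6² = 100
100 → 1² + 0² + 0² = 1  — reached 1.
That took 4 steps.

4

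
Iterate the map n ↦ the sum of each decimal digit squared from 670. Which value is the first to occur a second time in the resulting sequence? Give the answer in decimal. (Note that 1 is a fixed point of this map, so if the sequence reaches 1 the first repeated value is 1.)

670 → 85
85 → 89
89 → 145
145 → 42
42 → 20
20 → 4
4 → 16
16 → 37
37 → 58
58 → 89  — 89 already appeared earlier.

89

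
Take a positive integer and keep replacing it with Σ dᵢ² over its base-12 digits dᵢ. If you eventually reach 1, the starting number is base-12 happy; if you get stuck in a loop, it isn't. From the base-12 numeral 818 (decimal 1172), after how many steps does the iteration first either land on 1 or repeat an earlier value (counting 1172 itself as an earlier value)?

1172 = (8,1,8)_12 → 8² + 1² + 8² = 129
129 = (10,9)_12 → 10² + 9² = 181
181 = (1,3,1)_12 → 1² + 3² + 1² = 11
11 = (11)_12 → 11² = 121
121 = (10,1)_12 → 10² + 1² = 101
101 = (8,5)_12 → 8² + 5² = 89
89 = (7,5)_12 → 7² + 5² = 74
74 = (6,2)_12 → 6² + 2² = 40
40 = (3,4)_12 → 3² + 4² = 25
25 = (2,1)_12 → 2² + 1² = 5
5 = (5)_12 → 5² = 25  — 25 repeats.
That took 11 steps.

11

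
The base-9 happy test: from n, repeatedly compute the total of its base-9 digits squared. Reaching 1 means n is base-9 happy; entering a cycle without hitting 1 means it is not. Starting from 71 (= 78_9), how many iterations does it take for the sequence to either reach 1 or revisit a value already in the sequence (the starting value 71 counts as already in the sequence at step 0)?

7

71 = (7,8)_9 → 7² + 8² = 113
113 = (1,3,5)_9 → 1² + 3² + 5² = 35
35 = (3,8)_9 → 3² + 8² = 73
73 = (8,1)_9 → 8² + 1² = 65
65 = (7,2)_9 → 7² + 2² = 53
53 = (5,8)_9 → 5² + 8² = 89
89 = (1,0,8)_9 → 1² + 0² + 8² = 65  — 65 repeats.
That took 7 steps.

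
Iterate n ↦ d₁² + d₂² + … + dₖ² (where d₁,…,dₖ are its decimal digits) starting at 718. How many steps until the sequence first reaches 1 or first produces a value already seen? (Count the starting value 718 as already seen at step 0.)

718 → 7² + 1² + 8² = 114
114 → 1² + 1² + 4² = 18
18 → 1² + 8² = 65
65 → 6² + 5² = 61
61 → 6² + 1² = 37
37 → 3² + 7² = 58
58 → 5² + 8² = 89
89 → 8² + 9² = 145
145 → 1² + 4² + 5² = 42
42 → 4² + 2² = 20
20 → 2² + 0² = 4
4 → 4² = 16
16 → 1² + 6² = 37  — 37 repeats.
That took 13 steps.

13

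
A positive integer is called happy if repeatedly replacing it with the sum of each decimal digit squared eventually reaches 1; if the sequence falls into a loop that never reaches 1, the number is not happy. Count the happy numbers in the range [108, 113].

1

108: 108 → 65 → 61 → 37 → 58 → 89 → 145 → 42 → 20 → 4 → 16 → 37  (repeats 37)
109: 109 → 82 → 68 → 100 → 1  (reaches 1)
110: 110 → 2 → 4 → 16 → 37 → 58 → 89 → 145 → 42 → 20 → 4  (repeats 4)
111: 111 → 3 → 9 → 81 → 65 → 61 → 37 → 58 → 89 → 145 → 42 → 20 → 4 → 16 → 37  (repeats 37)
112: 112 → 6 → 36 → 45 → 41 → 17 → 50 → 25 → 29 → 85 → 89 → 145 → 42 → 20 → 4 → 16 → 37 → 58 → 89  (repeats 89)
113: 113 → 11 → 2 → 4 → 16 → 37 → 58 → 89 → 145 → 42 → 20 → 4  (repeats 4)
happy: 109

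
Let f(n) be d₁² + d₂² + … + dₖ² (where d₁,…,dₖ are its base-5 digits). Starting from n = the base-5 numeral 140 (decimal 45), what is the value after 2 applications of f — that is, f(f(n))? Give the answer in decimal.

13

45 = (1,4,0)_5 → 1² + 4² + 0² = 17
17 = (3,2)_5 → 3² + 2² = 13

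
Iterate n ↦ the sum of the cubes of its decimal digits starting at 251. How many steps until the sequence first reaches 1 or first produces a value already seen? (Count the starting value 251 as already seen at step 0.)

6

251 → 2³ + 5³ + 1³ = 8 + 125 + 1 = 134
134 → 1³ + 3³ + 4³ = 1 + 27 + 64 = 92
92 → 9³ + 2³ = 729 + 8 = 737
737 → 7³ + 3³ + 7³ = 343 + 27 + 343 = 713
713 → 7³ + 1³ + 3³ = 343 + 1 + 27 = 371
371 → 3³ + 7³ + 1³ = 27 + 343 + 1 = 371  — 371 repeats.
That took 6 steps.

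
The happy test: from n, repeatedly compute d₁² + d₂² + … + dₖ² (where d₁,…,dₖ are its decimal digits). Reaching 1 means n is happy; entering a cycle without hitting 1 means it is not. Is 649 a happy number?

happy

649 → 6² + 4² + 9² = 133
133 → 1² + 3² + 3² = 19
19 → 1² + 9² = 82
82 → 8² + 2² = 68
68 → 6² + 8² = 100
100 → 1² + 0² + 0² = 1  — reached 1.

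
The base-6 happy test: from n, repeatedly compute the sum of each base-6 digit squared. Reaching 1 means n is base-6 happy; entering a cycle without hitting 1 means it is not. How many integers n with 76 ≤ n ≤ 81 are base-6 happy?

1

76: 76 → 20 → 13 → 5 → 25 → 17 → 29 → 41 → 26 → 20  (repeats 20)
77: 77 → 29 → 41 → 26 → 20 → 13 → 5 → 25 → 17 → 29  (repeats 29)
78: 78 → 5 → 25 → 17 → 29 → 41 → 26 → 20 → 13 → 5  (repeats 5)
79: 79 → 6 → 1  (reaches 1)
80: 80 → 9 → 10 → 17 → 29 → 41 → 26 → 20 → 13 → 5 → 25 → 17  (repeats 17)
81: 81 → 14 → 8 → 5 → 25 → 17 → 29 → 41 → 26 → 20 → 13 → 5  (repeats 5)
base-6 happy: 79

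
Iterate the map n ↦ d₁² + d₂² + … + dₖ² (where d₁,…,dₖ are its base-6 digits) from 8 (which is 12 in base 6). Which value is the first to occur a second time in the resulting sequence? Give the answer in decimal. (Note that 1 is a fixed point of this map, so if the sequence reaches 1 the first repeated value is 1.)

5

8 = (1,2)_6 → 1² + 2² = 1 + 4 = 5
5 = (5)_6 → 5² = 25
25 = (4,1)_6 → 4² + 1² = 16 + 1 = 17
17 = (2,5)_6 → 2² + 5² = 4 + 25 = 29
29 = (4,5)_6 → 4² + 5² = 16 + 25 = 41
41 = (1,0,5)_6 → 1² + 0² + 5² = 1 + 0 + 25 = 26
26 = (4,2)_6 → 4² + 2² = 16 + 4 = 20
20 = (3,2)_6 → 3² + 2² = 9 + 4 = 13
13 = (2,1)_6 → 2² + 1² = 4 + 1 = 5  — 5 already appeared earlier.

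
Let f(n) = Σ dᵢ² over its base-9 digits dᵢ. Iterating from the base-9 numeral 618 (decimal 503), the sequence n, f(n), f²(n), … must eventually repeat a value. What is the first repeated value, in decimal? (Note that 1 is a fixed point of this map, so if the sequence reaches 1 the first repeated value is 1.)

1

503 = (6,1,8)_9 → 6² + 1² + 8² = 101
101 = (1,2,2)_9 → 1² + 2² + 2² = 9
9 = (1,0)_9 → 1² + 0² = 1  — reached the fixed point 1.
1 → 1, so 1 is the first repeated value.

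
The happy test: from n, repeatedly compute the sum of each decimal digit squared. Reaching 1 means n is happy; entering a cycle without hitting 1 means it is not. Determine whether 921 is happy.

happy

921 → 9² + 2² + 1² = 81 + 4 + 1 = 86
86 → 8² + 6² = 64 + 36 = 100
100 → 1² + 0² + 0² = 1 + 0 + 0 = 1  — reached 1.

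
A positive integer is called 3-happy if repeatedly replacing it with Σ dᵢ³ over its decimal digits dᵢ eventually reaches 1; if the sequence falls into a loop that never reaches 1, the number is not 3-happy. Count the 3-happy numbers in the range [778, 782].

1

778: 778 → 1198 → 1243 → 100 → 1  — 3-happy
779: 779 → 1415 → 191 → 731 → 371 → 371  — not 3-happy
780: 780 → 855 → 762 → 567 → 684 → 792 → 1080 → 513 → 153 → 153  — not 3-happy
781: 781 → 856 → 853 → 664 → 496 → 1009 → 730 → 370 → 370  — not 3-happy
782: 782 → 863 → 755 → 593 → 881 → 1025 → 134 → 92 → 737 → 713 → 371 → 371  — not 3-happy
3-happy: 778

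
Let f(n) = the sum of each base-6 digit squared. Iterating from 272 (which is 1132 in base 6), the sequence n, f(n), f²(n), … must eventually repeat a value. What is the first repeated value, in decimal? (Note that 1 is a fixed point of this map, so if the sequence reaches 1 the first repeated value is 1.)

272 = (1,1,3,2)_6 → 1² + 1² + 3² + 2² = 15
15 = (2,3)_6 → 2² + 3² = 13
13 = (2,1)_6 → 2² + 1² = 5
5 = (5)_6 → 5² = 25
25 = (4,1)_6 → 4² + 1² = 17
17 = (2,5)_6 → 2² + 5² = 29
29 = (4,5)_6 → 4² + 5² = 41
41 = (1,0,5)_6 → 1² + 0² + 5² = 26
26 = (4,2)_6 → 4² + 2² = 20
20 = (3,2)_6 → 3² + 2² = 13  — 13 already appeared earlier.

13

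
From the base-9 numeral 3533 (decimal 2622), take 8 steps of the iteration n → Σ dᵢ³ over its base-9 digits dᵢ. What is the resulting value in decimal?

470

2622 = (3,5,3,3)_9 → 3³ + 5³ + 3³ + 3³ = 206
206 = (2,4,8)_9 → 2³ + 4³ + 8³ = 584
584 = (7,1,8)_9 → 7³ + 1³ + 8³ = 856
856 = (1,1,5,1)_9 → 1³ + 1³ + 5³ + 1³ = 128
128 = (1,5,2)_9 → 1³ + 5³ + 2³ = 134
134 = (1,5,8)_9 → 1³ + 5³ + 8³ = 638
638 = (7,7,8)_9 → 7³ + 7³ + 8³ = 1198
1198 = (1,5,7,1)_9 → 1³ + 5³ + 7³ + 1³ = 470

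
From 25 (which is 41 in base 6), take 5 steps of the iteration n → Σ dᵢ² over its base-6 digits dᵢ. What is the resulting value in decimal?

25 = (4,1)_6 → 4² + 1² = 16 + 1 = 17
17 = (2,5)_6 → 2² + 5² = 4 + 25 = 29
29 = (4,5)_6 → 4² + 5² = 16 + 25 = 41
41 = (1,0,5)_6 → 1² + 0² + 5² = 1 + 0 + 25 = 26
26 = (4,2)_6 → 4² + 2² = 16 + 4 = 20

20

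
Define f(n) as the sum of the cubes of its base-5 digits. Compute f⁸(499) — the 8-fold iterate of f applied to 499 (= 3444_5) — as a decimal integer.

35

499 = (3,4,4,4)_5 → 3³ + 4³ + 4³ + 4³ = 27 + 64 + 64 + 64 = 219
219 = (1,3,3,4)_5 → 1³ + 3³ + 3³ + 4³ = 1 + 27 + 27 + 64 = 119
119 = (4,3,4)_5 → 4³ + 3³ + 4³ = 64 + 27 + 64 = 155
155 = (1,1,1,0)_5 → 1³ + 1³ + 1³ + 0³ = 1 + 1 + 1 + 0 = 3
3 = (3)_5 → 3³ = 27
27 = (1,0,2)_5 → 1³ + 0³ + 2³ = 1 + 0 + 8 = 9
9 = (1,4)_5 → 1³ + 4³ = 1 + 64 = 65
65 = (2,3,0)_5 → 2³ + 3³ + 0³ = 8 + 27 + 0 = 35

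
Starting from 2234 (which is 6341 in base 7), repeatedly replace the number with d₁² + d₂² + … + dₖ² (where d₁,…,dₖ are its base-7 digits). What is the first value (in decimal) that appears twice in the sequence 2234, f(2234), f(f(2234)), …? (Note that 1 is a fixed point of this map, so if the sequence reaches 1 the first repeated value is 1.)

2234 = (6,3,4,1)_7 → 6² + 3² + 4² + 1² = 62
62 = (1,1,6)_7 → 1² + 1² + 6² = 38
38 = (5,3)_7 → 5² + 3² = 34
34 = (4,6)_7 → 4² + 6² = 52
52 = (1,0,3)_7 → 1² + 0² + 3² = 10
10 = (1,3)_7 → 1² + 3² = 10  — 10 already appeared earlier.

10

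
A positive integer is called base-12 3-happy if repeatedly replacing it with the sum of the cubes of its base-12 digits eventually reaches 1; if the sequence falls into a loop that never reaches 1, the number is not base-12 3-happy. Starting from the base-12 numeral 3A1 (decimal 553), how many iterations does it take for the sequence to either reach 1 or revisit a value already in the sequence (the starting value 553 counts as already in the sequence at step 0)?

553 = (3,10,1)_12 → 1028
1028 = (7,1,8)_12 → 856
856 = (5,11,4)_12 → 1520
1520 = (10,6,8)_12 → 1728
1728 = (1,0,0,0)_12 → 1  — reached 1.
That took 5 steps.

5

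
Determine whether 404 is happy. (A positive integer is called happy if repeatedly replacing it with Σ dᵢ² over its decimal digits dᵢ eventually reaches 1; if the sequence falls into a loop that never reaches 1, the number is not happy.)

404 → 4² + 0² + 4² = 32
32 → 3² + 2² = 13
13 → 1² + 3² = 10
10 → 1² + 0² = 1  — reached 1.

happy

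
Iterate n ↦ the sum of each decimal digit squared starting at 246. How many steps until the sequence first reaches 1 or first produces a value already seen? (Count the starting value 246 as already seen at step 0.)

246 → 56
56 → 61
61 → 37
37 → 58
58 → 89
89 → 145
145 → 42
42 → 20
20 → 4
4 → 16
16 → 37  — 37 repeats.
That took 11 steps.

11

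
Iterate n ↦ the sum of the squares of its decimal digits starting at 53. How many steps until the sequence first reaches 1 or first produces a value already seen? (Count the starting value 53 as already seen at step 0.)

53 → 5² + 3² = 34
34 → 3² + 4² = 25
25 → 2² + 5² = 29
29 → 2² + 9² = 85
85 → 8² + 5² = 89
89 → 8² + 9² = 145
145 → 1² + 4² + 5² = 42
42 → 4² + 2² = 20
20 → 2² + 0² = 4
4 → 4² = 16
16 → 1² + 6² = 37
37 → 3² + 7² = 58
58 → 5² + 8² = 89  — 89 repeats.
That took 13 steps.

13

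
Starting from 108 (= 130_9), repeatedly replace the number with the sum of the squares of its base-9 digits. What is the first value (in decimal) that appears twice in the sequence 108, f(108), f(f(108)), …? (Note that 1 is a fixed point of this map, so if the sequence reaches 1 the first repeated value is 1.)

108 = (1,3,0)_9 → 10
10 = (1,1)_9 → 2
2 = (2)_9 → 4
4 = (4)_9 → 16
16 = (1,7)_9 → 50
50 = (5,5)_9 → 50  — 50 already appeared earlier.

50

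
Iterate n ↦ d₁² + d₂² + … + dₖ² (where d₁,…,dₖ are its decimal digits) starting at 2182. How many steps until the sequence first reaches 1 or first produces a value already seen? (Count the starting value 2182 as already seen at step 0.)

10

2182 → 2² + 1² + 8² + 2² = 73
73 → 7² + 3² = 58
58 → 5² + 8² = 89
89 → 8² + 9² = 145
145 → 1² + 4² + 5² = 42
42 → 4² + 2² = 20
20 → 2² + 0² = 4
4 → 4² = 16
16 → 1² + 6² = 37
37 → 3² + 7² = 58  — 58 repeats.
That took 10 steps.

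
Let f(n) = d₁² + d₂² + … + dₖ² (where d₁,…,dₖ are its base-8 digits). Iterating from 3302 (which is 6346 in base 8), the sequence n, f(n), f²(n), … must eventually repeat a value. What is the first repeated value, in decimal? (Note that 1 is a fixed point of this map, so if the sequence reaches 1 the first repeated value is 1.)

3302 = (6,3,4,6)_8 → 6² + 3² + 4² + 6² = 36 + 9 + 16 + 36 = 97
97 = (1,4,1)_8 → 1² + 4² + 1² = 1 + 16 + 1 = 18
18 = (2,2)_8 → 2² + 2² = 4 + 4 = 8
8 = (1,0)_8 → 1² + 0² = 1 + 0 = 1  — reached the fixed point 1.
1 → 1, so 1 is the first repeated value.

1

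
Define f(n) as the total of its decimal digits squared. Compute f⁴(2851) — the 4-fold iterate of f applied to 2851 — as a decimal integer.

10

2851 → 2² + 8² + 5² + 1² = 4 + 64 + 25 + 1 = 94
94 → 9² + 4² = 81 + 16 = 97
97 → 9² + 7² = 81 + 49 = 130
130 → 1² + 3² + 0² = 1 + 9 + 0 = 10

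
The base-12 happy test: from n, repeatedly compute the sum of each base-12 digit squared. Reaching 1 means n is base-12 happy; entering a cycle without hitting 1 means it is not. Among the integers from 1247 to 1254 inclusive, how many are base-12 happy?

1

1247: 1247 → 234 → 86 → 53 → 41 → 34 → 104 → 128 → 164 → 66 → 61 → 26 → 8 → 64 → 41  — not base-12 happy
1248: 1248 → 128 → 164 → 66 → 61 → 26 → 8 → 64 → 41 → 34 → 104 → 128  — not base-12 happy
1249: 1249 → 129 → 181 → 11 → 121 → 101 → 89 → 74 → 40 → 25 → 5 → 25  — not base-12 happy
1250: 1250 → 132 → 121 → 101 → 89 → 74 → 40 → 25 → 5 → 25  — not base-12 happy
1251: 1251 → 137 → 146 → 5 → 25 → 5  — not base-12 happy
1252: 1252 → 144 → 1  — base-12 happy
1253: 1253 → 153 → 82 → 136 → 137 → 146 → 5 → 25 → 5  — not base-12 happy
1254: 1254 → 164 → 66 → 61 → 26 → 8 → 64 → 41 → 34 → 104 → 128 → 164  — not base-12 happy
base-12 happy: 1252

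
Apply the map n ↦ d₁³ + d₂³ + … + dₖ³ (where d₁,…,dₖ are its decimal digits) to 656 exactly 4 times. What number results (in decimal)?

656 → 6³ + 5³ + 6³ = 216 + 125 + 216 = 557
557 → 5³ + 5³ + 7³ = 125 + 125 + 343 = 593
593 → 5³ + 9³ + 3³ = 125 + 729 + 27 = 881
881 → 8³ + 8³ + 1³ = 512 + 512 + 1 = 1025

1025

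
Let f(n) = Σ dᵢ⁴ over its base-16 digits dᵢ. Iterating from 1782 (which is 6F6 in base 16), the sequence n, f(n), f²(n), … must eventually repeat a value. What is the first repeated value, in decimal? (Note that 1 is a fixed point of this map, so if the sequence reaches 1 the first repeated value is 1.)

1782 = (6,15,6)_16 → 6⁴ + 15⁴ + 6⁴ = 1296 + 50625 + 1296 = 53217
53217 = (12,15,14,1)_16 → 12⁴ + 15⁴ + 14⁴ + 1⁴ = 20736 + 50625 + 38416 + 1 = 109778
109778 = (1,10,12,13,2)_16 → 1⁴ + 10⁴ + 12⁴ + 13⁴ + 2⁴ = 1 + 10000 + 20736 + 28561 + 16 = 59314
59314 = (14,7,11,2)_16 → 14⁴ + 7⁴ + 11⁴ + 2⁴ = 38416 + 2401 + 14641 + 16 = 55474
55474 = (13,8,11,2)_16 → 13⁴ + 8⁴ + 11⁴ + 2⁴ = 28561 + 4096 + 14641 + 16 = 47314
47314 = (11,8,13,2)_16 → 11⁴ + 8⁴ + 13⁴ + 2⁴ = 14641 + 4096 + 28561 + 16 = 47314  — 47314 already appeared earlier.

47314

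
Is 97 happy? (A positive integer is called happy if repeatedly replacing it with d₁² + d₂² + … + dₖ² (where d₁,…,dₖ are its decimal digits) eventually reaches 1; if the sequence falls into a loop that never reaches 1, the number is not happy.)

97 → 9² + 7² = 130
130 → 1² + 3² + 0² = 10
10 → 1² + 0² = 1  — reached 1.

happy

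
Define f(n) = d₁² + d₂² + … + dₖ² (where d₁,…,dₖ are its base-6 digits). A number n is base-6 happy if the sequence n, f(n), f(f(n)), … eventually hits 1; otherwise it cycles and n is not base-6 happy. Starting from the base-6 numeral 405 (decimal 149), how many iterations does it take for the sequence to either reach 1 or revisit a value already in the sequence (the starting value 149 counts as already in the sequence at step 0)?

9

149 = (4,0,5)_6 → 41
41 = (1,0,5)_6 → 26
26 = (4,2)_6 → 20
20 = (3,2)_6 → 13
13 = (2,1)_6 → 5
5 = (5)_6 → 25
25 = (4,1)_6 → 17
17 = (2,5)_6 → 29
29 = (4,5)_6 → 41  — 41 repeats.
That took 9 steps.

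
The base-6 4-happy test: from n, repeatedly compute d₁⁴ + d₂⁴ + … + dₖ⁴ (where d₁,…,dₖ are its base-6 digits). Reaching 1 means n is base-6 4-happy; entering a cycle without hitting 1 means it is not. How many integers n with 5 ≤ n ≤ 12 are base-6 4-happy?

1

5: 5 → 625 → 658 → 338 → 114 → 82 → 273 → 164 → 353 → 963 → 609 → 978 → 338  — not base-6 4-happy
6: 6 → 1  — base-6 4-happy
7: 7 → 2 → 16 → 272 → 99 → 353 → 963 → 609 → 978 → 338 → 114 → 82 → 273 → 164 → 353  — not base-6 4-happy
8: 8 → 17 → 641 → 1522 → 259 → 4 → 256 → 258 → 3 → 81 → 98 → 288 → 17  — not base-6 4-happy
9: 9 → 82 → 273 → 164 → 353 → 963 → 609 → 978 → 338 → 114 → 82  — not base-6 4-happy
10: 10 → 257 → 627 → 738 → 178 → 1137 → 788 → 803 → 963 → 609 → 978 → 338 → 114 → 82 → 273 → 164 → 353 → 963  — not base-6 4-happy
11: 11 → 626 → 673 → 338 → 114 → 82 → 273 → 164 → 353 → 963 → 609 → 978 → 338  — not base-6 4-happy
12: 12 → 16 → 272 → 99 → 353 → 963 → 609 → 978 → 338 → 114 → 82 → 273 → 164 → 353  — not base-6 4-happy
base-6 4-happy: 6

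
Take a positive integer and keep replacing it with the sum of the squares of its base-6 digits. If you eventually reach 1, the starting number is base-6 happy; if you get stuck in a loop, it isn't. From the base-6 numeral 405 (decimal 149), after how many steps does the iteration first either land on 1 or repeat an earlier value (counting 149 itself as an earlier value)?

9

149 = (4,0,5)_6 → 4² + 0² + 5² = 16 + 0 + 25 = 41
41 = (1,0,5)_6 → 1² + 0² + 5² = 1 + 0 + 25 = 26
26 = (4,2)_6 → 4² + 2² = 16 + 4 = 20
20 = (3,2)_6 → 3² + 2² = 9 + 4 = 13
13 = (2,1)_6 → 2² + 1² = 4 + 1 = 5
5 = (5)_6 → 5² = 25
25 = (4,1)_6 → 4² + 1² = 16 + 1 = 17
17 = (2,5)_6 → 2² + 5² = 4 + 25 = 29
29 = (4,5)_6 → 4² + 5² = 16 + 25 = 41  — 41 repeats.
That took 9 steps.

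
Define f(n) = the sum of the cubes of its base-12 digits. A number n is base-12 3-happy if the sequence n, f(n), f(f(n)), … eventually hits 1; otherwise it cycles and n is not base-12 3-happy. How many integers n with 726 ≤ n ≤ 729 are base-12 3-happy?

3

726: 726 → 341 → 197 → 190 → 1028 → 856 → 1520 → 1728 → 1  — base-12 3-happy
727: 727 → 468 → 54 → 280 → 1396 → 1305 → 1458 → 1217 → 762 → 368 → 736 → 190 → 1028 → 856 → 1520 → 1728 → 1  — base-12 3-happy
728: 728 → 637 → 190 → 1028 → 856 → 1520 → 1728 → 1  — base-12 3-happy
729: 729 → 854 → 1464 → 1008 → 343 → 415 → 1351 → 1136 → 1855 → 1344 → 793 → 342 → 288 → 8 → 512 → 755 → 1464  — not base-12 3-happy
base-12 3-happy: 726, 727, 728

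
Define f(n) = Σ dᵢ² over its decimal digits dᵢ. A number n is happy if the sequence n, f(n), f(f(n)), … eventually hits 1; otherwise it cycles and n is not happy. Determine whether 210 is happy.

210 → 2² + 1² + 0² = 4 + 1 + 0 = 5
5 → 5² = 25
25 → 2² + 5² = 4 + 25 = 29
29 → 2² + 9² = 4 + 81 = 85
85 → 8² + 5² = 64 + 25 = 89
89 → 8² + 9² = 64 + 81 = 145
145 → 1² + 4² + 5² = 1 + 16 + 25 = 42
42 → 4² + 2² = 16 + 4 = 20
20 → 2² + 0² = 4 + 0 = 4
4 → 4² = 16
16 → 1² + 6² = 1 + 36 = 37
37 → 3² + 7² = 9 + 49 = 58
58 → 5² + 8² = 25 + 64 = 89  — 89 already seen; the sequence cycles without reaching 1.

not happy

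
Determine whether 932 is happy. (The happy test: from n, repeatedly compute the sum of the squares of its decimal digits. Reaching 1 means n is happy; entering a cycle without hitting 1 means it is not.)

932 → 9² + 3² + 2² = 81 + 9 + 4 = 94
94 → 9² + 4² = 81 + 16 = 97
97 → 9² + 7² = 81 + 49 = 130
130 → 1² + 3² + 0² = 1 + 9 + 0 = 10
10 → 1² + 0² = 1 + 0 = 1  — reached 1.

happy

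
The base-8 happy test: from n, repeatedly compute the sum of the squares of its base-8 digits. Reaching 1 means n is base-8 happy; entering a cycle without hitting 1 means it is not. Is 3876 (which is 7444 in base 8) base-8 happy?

3876 = (7,4,4,4)_8 → 7² + 4² + 4² + 4² = 97
97 = (1,4,1)_8 → 1² + 4² + 1² = 18
18 = (2,2)_8 → 2² + 2² = 8
8 = (1,0)_8 → 1² + 0² = 1  — reached 1.

base-8 happy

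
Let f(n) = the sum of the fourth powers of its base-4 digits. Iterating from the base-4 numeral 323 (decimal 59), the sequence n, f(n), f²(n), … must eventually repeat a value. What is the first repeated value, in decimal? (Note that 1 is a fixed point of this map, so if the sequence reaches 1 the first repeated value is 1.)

83

59 = (3,2,3)_4 → 3⁴ + 2⁴ + 3⁴ = 81 + 16 + 81 = 178
178 = (2,3,0,2)_4 → 2⁴ + 3⁴ + 0⁴ + 2⁴ = 16 + 81 + 0 + 16 = 113
113 = (1,3,0,1)_4 → 1⁴ + 3⁴ + 0⁴ + 1⁴ = 1 + 81 + 0 + 1 = 83
83 = (1,1,0,3)_4 → 1⁴ + 1⁴ + 0⁴ + 3⁴ = 1 + 1 + 0 + 81 = 83  — 83 already appeared earlier.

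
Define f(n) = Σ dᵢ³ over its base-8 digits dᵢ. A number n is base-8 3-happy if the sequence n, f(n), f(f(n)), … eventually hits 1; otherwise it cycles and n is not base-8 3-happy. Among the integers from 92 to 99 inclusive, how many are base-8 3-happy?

92: 92 → 92  — not base-8 3-happy
93: 93 → 153 → 36 → 128 → 8 → 1  — base-8 3-happy
94: 94 → 244 → 307 → 307  — not base-8 3-happy
95: 95 → 371 → 368 → 341 → 258 → 72 → 2 → 8 → 1  — base-8 3-happy
96: 96 → 65 → 2 → 8 → 1  — base-8 3-happy
97: 97 → 66 → 9 → 2 → 8 → 1  — base-8 3-happy
98: 98 → 73 → 3 → 27 → 54 → 432 → 432  — not base-8 3-happy
99: 99 → 92 → 92  — not base-8 3-happy
base-8 3-happy: 93, 95, 96, 97

4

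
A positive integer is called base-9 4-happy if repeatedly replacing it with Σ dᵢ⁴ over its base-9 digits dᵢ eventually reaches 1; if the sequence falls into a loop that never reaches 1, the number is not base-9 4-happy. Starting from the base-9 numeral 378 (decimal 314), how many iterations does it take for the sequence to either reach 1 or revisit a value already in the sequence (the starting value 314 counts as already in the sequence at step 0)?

11

314 = (3,7,8)_9 → 3⁴ + 7⁴ + 8⁴ = 81 + 2401 + 4096 = 6578
6578 = (1,0,0,1,8)_9 → 1⁴ + 0⁴ + 0⁴ + 1⁴ + 8⁴ = 1 + 0 + 0 + 1 + 4096 = 4098
4098 = (5,5,5,3)_9 → 5⁴ + 5⁴ + 5⁴ + 3⁴ = 625 + 625 + 625 + 81 = 1956
1956 = (2,6,1,3)_9 → 2⁴ + 6⁴ + 1⁴ + 3⁴ = 16 + 1296 + 1 + 81 = 1394
1394 = (1,8,1,8)_9 → 1⁴ + 8⁴ + 1⁴ + 8⁴ = 1 + 4096 + 1 + 4096 = 8194
8194 = (1,2,2,1,4)_9 → 1⁴ + 2⁴ + 2⁴ + 1⁴ + 4⁴ = 1 + 16 + 16 + 1 + 256 = 290
290 = (3,5,2)_9 → 3⁴ + 5⁴ + 2⁴ = 81 + 625 + 16 = 722
722 = (8,8,2)_9 → 8⁴ + 8⁴ + 2⁴ = 4096 + 4096 + 16 = 8208
8208 = (1,2,2,3,0)_9 → 1⁴ + 2⁴ + 2⁴ + 3⁴ + 0⁴ = 1 + 16 + 16 + 81 + 0 = 114
114 = (1,3,6)_9 → 1⁴ + 3⁴ + 6⁴ = 1 + 81 + 1296 = 1378
1378 = (1,8,0,1)_9 → 1⁴ + 8⁴ + 0⁴ + 1⁴ = 1 + 4096 + 0 + 1 = 4098  — 4098 repeats.
That took 11 steps.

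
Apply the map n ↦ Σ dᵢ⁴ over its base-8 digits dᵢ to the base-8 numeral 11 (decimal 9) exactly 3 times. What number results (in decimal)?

9 = (1,1)_8 → 2
2 = (2)_8 → 16
16 = (2,0)_8 → 16

16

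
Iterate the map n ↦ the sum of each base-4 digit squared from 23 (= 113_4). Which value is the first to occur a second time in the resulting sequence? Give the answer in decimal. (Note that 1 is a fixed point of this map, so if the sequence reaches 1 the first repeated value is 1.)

23 = (1,1,3)_4 → 11
11 = (2,3)_4 → 13
13 = (3,1)_4 → 10
10 = (2,2)_4 → 8
8 = (2,0)_4 → 4
4 = (1,0)_4 → 1  — reached the fixed point 1.
1 → 1, so 1 is the first repeated value.

1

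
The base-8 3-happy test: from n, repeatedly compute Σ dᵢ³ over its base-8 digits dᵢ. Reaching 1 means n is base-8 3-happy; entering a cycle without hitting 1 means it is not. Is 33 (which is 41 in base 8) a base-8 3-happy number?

33 = (4,1)_8 → 4³ + 1³ = 65
65 = (1,0,1)_8 → 1³ + 0³ + 1³ = 2
2 = (2)_8 → 2³ = 8
8 = (1,0)_8 → 1³ + 0³ = 1  — reached 1.

base-8 3-happy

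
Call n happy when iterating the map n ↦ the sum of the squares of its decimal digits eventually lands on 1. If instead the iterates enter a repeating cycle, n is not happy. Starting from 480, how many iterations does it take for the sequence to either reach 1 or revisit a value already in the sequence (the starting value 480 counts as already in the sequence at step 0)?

480 → 4² + 8² + 0² = 80
80 → 8² + 0² = 64
64 → 6² + 4² = 52
52 → 5² + 2² = 29
29 → 2² + 9² = 85
85 → 8² + 5² = 89
89 → 8² + 9² = 145
145 → 1² + 4² + 5² = 42
42 → 4² + 2² = 20
20 → 2² + 0² = 4
4 → 4² = 16
16 → 1² + 6² = 37
37 → 3² + 7² = 58
58 → 5² + 8² = 89  — 89 repeats.
That took 14 steps.

14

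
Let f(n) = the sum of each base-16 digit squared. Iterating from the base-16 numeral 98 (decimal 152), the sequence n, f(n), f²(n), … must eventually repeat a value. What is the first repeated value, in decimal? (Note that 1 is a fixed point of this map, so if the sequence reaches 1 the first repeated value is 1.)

169

152 = (9,8)_16 → 9² + 8² = 145
145 = (9,1)_16 → 9² + 1² = 82
82 = (5,2)_16 → 5² + 2² = 29
29 = (1,13)_16 → 1² + 13² = 170
170 = (10,10)_16 → 10² + 10² = 200
200 = (12,8)_16 → 12² + 8² = 208
208 = (13,0)_16 → 13² + 0² = 169
169 = (10,9)_16 → 10² + 9² = 181
181 = (11,5)_16 → 11² + 5² = 146
146 = (9,2)_16 → 9² + 2² = 85
85 = (5,5)_16 → 5² + 5² = 50
50 = (3,2)_16 → 3² + 2² = 13
13 = (13)_16 → 13² = 169  — 169 already appeared earlier.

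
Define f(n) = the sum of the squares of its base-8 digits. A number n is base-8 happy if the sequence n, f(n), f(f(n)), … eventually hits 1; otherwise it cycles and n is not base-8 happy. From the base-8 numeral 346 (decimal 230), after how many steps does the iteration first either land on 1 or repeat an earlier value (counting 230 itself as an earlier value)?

230 = (3,4,6)_8 → 61
61 = (7,5)_8 → 74
74 = (1,1,2)_8 → 6
6 = (6)_8 → 36
36 = (4,4)_8 → 32
32 = (4,0)_8 → 16
16 = (2,0)_8 → 4
4 = (4)_8 → 16  — 16 repeats.
That took 8 steps.

8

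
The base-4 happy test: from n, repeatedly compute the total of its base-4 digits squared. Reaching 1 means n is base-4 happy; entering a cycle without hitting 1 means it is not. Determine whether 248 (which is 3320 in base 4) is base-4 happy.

248 = (3,3,2,0)_4 → 3² + 3² + 2² + 0² = 22
22 = (1,1,2)_4 → 1² + 1² + 2² = 6
6 = (1,2)_4 → 1² + 2² = 5
5 = (1,1)_4 → 1² + 1² = 2
2 = (2)_4 → 2² = 4
4 = (1,0)_4 → 1² + 0² = 1  — reached 1.

base-4 happy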